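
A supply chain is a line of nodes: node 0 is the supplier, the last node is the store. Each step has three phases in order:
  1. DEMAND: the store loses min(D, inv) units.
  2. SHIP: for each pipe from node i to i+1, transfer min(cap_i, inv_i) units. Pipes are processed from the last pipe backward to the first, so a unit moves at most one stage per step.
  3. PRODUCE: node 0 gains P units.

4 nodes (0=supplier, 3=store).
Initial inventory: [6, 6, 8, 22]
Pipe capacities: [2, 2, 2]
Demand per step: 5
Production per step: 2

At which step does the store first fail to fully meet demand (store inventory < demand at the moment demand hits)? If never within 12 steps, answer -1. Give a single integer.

Step 1: demand=5,sold=5 ship[2->3]=2 ship[1->2]=2 ship[0->1]=2 prod=2 -> [6 6 8 19]
Step 2: demand=5,sold=5 ship[2->3]=2 ship[1->2]=2 ship[0->1]=2 prod=2 -> [6 6 8 16]
Step 3: demand=5,sold=5 ship[2->3]=2 ship[1->2]=2 ship[0->1]=2 prod=2 -> [6 6 8 13]
Step 4: demand=5,sold=5 ship[2->3]=2 ship[1->2]=2 ship[0->1]=2 prod=2 -> [6 6 8 10]
Step 5: demand=5,sold=5 ship[2->3]=2 ship[1->2]=2 ship[0->1]=2 prod=2 -> [6 6 8 7]
Step 6: demand=5,sold=5 ship[2->3]=2 ship[1->2]=2 ship[0->1]=2 prod=2 -> [6 6 8 4]
Step 7: demand=5,sold=4 ship[2->3]=2 ship[1->2]=2 ship[0->1]=2 prod=2 -> [6 6 8 2]
Step 8: demand=5,sold=2 ship[2->3]=2 ship[1->2]=2 ship[0->1]=2 prod=2 -> [6 6 8 2]
Step 9: demand=5,sold=2 ship[2->3]=2 ship[1->2]=2 ship[0->1]=2 prod=2 -> [6 6 8 2]
Step 10: demand=5,sold=2 ship[2->3]=2 ship[1->2]=2 ship[0->1]=2 prod=2 -> [6 6 8 2]
Step 11: demand=5,sold=2 ship[2->3]=2 ship[1->2]=2 ship[0->1]=2 prod=2 -> [6 6 8 2]
Step 12: demand=5,sold=2 ship[2->3]=2 ship[1->2]=2 ship[0->1]=2 prod=2 -> [6 6 8 2]
First stockout at step 7

7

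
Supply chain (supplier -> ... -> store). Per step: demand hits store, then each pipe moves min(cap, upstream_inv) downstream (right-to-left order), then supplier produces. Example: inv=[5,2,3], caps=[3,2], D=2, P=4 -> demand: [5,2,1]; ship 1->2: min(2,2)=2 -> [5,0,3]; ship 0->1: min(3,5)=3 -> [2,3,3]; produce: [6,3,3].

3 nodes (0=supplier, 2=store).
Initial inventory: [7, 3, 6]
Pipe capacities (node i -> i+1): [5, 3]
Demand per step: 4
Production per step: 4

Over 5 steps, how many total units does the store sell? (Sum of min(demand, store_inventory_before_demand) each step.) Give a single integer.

Step 1: sold=4 (running total=4) -> [6 5 5]
Step 2: sold=4 (running total=8) -> [5 7 4]
Step 3: sold=4 (running total=12) -> [4 9 3]
Step 4: sold=3 (running total=15) -> [4 10 3]
Step 5: sold=3 (running total=18) -> [4 11 3]

Answer: 18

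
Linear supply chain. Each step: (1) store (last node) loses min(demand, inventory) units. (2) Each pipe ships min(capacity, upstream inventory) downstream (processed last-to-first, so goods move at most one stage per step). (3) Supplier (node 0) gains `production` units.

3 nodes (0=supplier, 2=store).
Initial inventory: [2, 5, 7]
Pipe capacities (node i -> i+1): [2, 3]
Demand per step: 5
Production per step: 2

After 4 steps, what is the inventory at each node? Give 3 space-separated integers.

Step 1: demand=5,sold=5 ship[1->2]=3 ship[0->1]=2 prod=2 -> inv=[2 4 5]
Step 2: demand=5,sold=5 ship[1->2]=3 ship[0->1]=2 prod=2 -> inv=[2 3 3]
Step 3: demand=5,sold=3 ship[1->2]=3 ship[0->1]=2 prod=2 -> inv=[2 2 3]
Step 4: demand=5,sold=3 ship[1->2]=2 ship[0->1]=2 prod=2 -> inv=[2 2 2]

2 2 2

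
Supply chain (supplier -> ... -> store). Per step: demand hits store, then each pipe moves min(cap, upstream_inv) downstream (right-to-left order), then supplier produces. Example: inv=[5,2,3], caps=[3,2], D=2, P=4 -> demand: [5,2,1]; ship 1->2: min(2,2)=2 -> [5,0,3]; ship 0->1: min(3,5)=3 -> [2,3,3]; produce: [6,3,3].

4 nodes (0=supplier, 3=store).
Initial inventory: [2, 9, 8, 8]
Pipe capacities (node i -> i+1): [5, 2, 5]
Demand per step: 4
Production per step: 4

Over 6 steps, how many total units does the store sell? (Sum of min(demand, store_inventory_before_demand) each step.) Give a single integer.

Answer: 24

Derivation:
Step 1: sold=4 (running total=4) -> [4 9 5 9]
Step 2: sold=4 (running total=8) -> [4 11 2 10]
Step 3: sold=4 (running total=12) -> [4 13 2 8]
Step 4: sold=4 (running total=16) -> [4 15 2 6]
Step 5: sold=4 (running total=20) -> [4 17 2 4]
Step 6: sold=4 (running total=24) -> [4 19 2 2]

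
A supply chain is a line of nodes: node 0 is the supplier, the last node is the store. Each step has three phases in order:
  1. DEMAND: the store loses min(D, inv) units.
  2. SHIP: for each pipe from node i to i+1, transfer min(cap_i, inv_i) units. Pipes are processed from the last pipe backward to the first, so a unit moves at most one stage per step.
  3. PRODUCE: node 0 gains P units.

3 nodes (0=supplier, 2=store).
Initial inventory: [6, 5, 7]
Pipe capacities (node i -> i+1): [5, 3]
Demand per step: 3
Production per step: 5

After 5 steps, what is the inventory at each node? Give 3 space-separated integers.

Step 1: demand=3,sold=3 ship[1->2]=3 ship[0->1]=5 prod=5 -> inv=[6 7 7]
Step 2: demand=3,sold=3 ship[1->2]=3 ship[0->1]=5 prod=5 -> inv=[6 9 7]
Step 3: demand=3,sold=3 ship[1->2]=3 ship[0->1]=5 prod=5 -> inv=[6 11 7]
Step 4: demand=3,sold=3 ship[1->2]=3 ship[0->1]=5 prod=5 -> inv=[6 13 7]
Step 5: demand=3,sold=3 ship[1->2]=3 ship[0->1]=5 prod=5 -> inv=[6 15 7]

6 15 7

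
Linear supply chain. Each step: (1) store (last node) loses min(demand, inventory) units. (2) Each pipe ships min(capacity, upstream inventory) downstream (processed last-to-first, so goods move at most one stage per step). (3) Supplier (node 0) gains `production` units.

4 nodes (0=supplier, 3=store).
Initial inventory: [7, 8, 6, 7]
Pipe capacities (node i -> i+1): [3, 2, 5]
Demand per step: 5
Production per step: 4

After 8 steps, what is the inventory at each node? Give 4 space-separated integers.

Step 1: demand=5,sold=5 ship[2->3]=5 ship[1->2]=2 ship[0->1]=3 prod=4 -> inv=[8 9 3 7]
Step 2: demand=5,sold=5 ship[2->3]=3 ship[1->2]=2 ship[0->1]=3 prod=4 -> inv=[9 10 2 5]
Step 3: demand=5,sold=5 ship[2->3]=2 ship[1->2]=2 ship[0->1]=3 prod=4 -> inv=[10 11 2 2]
Step 4: demand=5,sold=2 ship[2->3]=2 ship[1->2]=2 ship[0->1]=3 prod=4 -> inv=[11 12 2 2]
Step 5: demand=5,sold=2 ship[2->3]=2 ship[1->2]=2 ship[0->1]=3 prod=4 -> inv=[12 13 2 2]
Step 6: demand=5,sold=2 ship[2->3]=2 ship[1->2]=2 ship[0->1]=3 prod=4 -> inv=[13 14 2 2]
Step 7: demand=5,sold=2 ship[2->3]=2 ship[1->2]=2 ship[0->1]=3 prod=4 -> inv=[14 15 2 2]
Step 8: demand=5,sold=2 ship[2->3]=2 ship[1->2]=2 ship[0->1]=3 prod=4 -> inv=[15 16 2 2]

15 16 2 2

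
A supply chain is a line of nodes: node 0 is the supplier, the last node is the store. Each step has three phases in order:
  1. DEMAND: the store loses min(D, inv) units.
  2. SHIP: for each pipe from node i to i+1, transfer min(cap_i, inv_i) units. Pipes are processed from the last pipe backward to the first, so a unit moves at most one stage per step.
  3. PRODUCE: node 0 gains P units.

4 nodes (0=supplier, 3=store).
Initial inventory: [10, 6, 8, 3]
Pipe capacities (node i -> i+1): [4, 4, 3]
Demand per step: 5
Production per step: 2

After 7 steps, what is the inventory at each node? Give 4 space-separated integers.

Step 1: demand=5,sold=3 ship[2->3]=3 ship[1->2]=4 ship[0->1]=4 prod=2 -> inv=[8 6 9 3]
Step 2: demand=5,sold=3 ship[2->3]=3 ship[1->2]=4 ship[0->1]=4 prod=2 -> inv=[6 6 10 3]
Step 3: demand=5,sold=3 ship[2->3]=3 ship[1->2]=4 ship[0->1]=4 prod=2 -> inv=[4 6 11 3]
Step 4: demand=5,sold=3 ship[2->3]=3 ship[1->2]=4 ship[0->1]=4 prod=2 -> inv=[2 6 12 3]
Step 5: demand=5,sold=3 ship[2->3]=3 ship[1->2]=4 ship[0->1]=2 prod=2 -> inv=[2 4 13 3]
Step 6: demand=5,sold=3 ship[2->3]=3 ship[1->2]=4 ship[0->1]=2 prod=2 -> inv=[2 2 14 3]
Step 7: demand=5,sold=3 ship[2->3]=3 ship[1->2]=2 ship[0->1]=2 prod=2 -> inv=[2 2 13 3]

2 2 13 3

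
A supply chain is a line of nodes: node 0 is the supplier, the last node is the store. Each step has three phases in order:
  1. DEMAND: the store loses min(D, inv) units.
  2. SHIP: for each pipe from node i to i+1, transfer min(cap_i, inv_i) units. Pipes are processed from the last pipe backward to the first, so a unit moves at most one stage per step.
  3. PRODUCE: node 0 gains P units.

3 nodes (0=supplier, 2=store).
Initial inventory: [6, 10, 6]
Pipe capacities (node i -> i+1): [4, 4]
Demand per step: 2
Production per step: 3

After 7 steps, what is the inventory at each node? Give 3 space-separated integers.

Step 1: demand=2,sold=2 ship[1->2]=4 ship[0->1]=4 prod=3 -> inv=[5 10 8]
Step 2: demand=2,sold=2 ship[1->2]=4 ship[0->1]=4 prod=3 -> inv=[4 10 10]
Step 3: demand=2,sold=2 ship[1->2]=4 ship[0->1]=4 prod=3 -> inv=[3 10 12]
Step 4: demand=2,sold=2 ship[1->2]=4 ship[0->1]=3 prod=3 -> inv=[3 9 14]
Step 5: demand=2,sold=2 ship[1->2]=4 ship[0->1]=3 prod=3 -> inv=[3 8 16]
Step 6: demand=2,sold=2 ship[1->2]=4 ship[0->1]=3 prod=3 -> inv=[3 7 18]
Step 7: demand=2,sold=2 ship[1->2]=4 ship[0->1]=3 prod=3 -> inv=[3 6 20]

3 6 20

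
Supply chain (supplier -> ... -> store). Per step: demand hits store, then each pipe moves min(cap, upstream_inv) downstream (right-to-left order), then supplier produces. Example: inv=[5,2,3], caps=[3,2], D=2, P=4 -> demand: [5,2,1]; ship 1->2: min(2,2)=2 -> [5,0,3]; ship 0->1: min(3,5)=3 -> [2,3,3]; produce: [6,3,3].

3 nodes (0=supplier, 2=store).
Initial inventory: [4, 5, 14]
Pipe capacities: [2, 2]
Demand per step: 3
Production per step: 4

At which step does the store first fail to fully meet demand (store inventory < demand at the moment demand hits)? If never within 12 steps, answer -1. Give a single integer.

Step 1: demand=3,sold=3 ship[1->2]=2 ship[0->1]=2 prod=4 -> [6 5 13]
Step 2: demand=3,sold=3 ship[1->2]=2 ship[0->1]=2 prod=4 -> [8 5 12]
Step 3: demand=3,sold=3 ship[1->2]=2 ship[0->1]=2 prod=4 -> [10 5 11]
Step 4: demand=3,sold=3 ship[1->2]=2 ship[0->1]=2 prod=4 -> [12 5 10]
Step 5: demand=3,sold=3 ship[1->2]=2 ship[0->1]=2 prod=4 -> [14 5 9]
Step 6: demand=3,sold=3 ship[1->2]=2 ship[0->1]=2 prod=4 -> [16 5 8]
Step 7: demand=3,sold=3 ship[1->2]=2 ship[0->1]=2 prod=4 -> [18 5 7]
Step 8: demand=3,sold=3 ship[1->2]=2 ship[0->1]=2 prod=4 -> [20 5 6]
Step 9: demand=3,sold=3 ship[1->2]=2 ship[0->1]=2 prod=4 -> [22 5 5]
Step 10: demand=3,sold=3 ship[1->2]=2 ship[0->1]=2 prod=4 -> [24 5 4]
Step 11: demand=3,sold=3 ship[1->2]=2 ship[0->1]=2 prod=4 -> [26 5 3]
Step 12: demand=3,sold=3 ship[1->2]=2 ship[0->1]=2 prod=4 -> [28 5 2]
No stockout in 12 steps

-1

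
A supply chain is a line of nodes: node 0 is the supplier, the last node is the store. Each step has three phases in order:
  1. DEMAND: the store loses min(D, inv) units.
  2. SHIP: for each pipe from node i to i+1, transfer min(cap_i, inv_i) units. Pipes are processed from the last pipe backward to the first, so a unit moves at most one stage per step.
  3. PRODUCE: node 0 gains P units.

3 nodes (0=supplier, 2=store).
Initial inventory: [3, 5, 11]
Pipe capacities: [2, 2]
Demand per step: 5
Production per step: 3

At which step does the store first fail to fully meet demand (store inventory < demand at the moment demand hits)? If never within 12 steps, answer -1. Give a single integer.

Step 1: demand=5,sold=5 ship[1->2]=2 ship[0->1]=2 prod=3 -> [4 5 8]
Step 2: demand=5,sold=5 ship[1->2]=2 ship[0->1]=2 prod=3 -> [5 5 5]
Step 3: demand=5,sold=5 ship[1->2]=2 ship[0->1]=2 prod=3 -> [6 5 2]
Step 4: demand=5,sold=2 ship[1->2]=2 ship[0->1]=2 prod=3 -> [7 5 2]
Step 5: demand=5,sold=2 ship[1->2]=2 ship[0->1]=2 prod=3 -> [8 5 2]
Step 6: demand=5,sold=2 ship[1->2]=2 ship[0->1]=2 prod=3 -> [9 5 2]
Step 7: demand=5,sold=2 ship[1->2]=2 ship[0->1]=2 prod=3 -> [10 5 2]
Step 8: demand=5,sold=2 ship[1->2]=2 ship[0->1]=2 prod=3 -> [11 5 2]
Step 9: demand=5,sold=2 ship[1->2]=2 ship[0->1]=2 prod=3 -> [12 5 2]
Step 10: demand=5,sold=2 ship[1->2]=2 ship[0->1]=2 prod=3 -> [13 5 2]
Step 11: demand=5,sold=2 ship[1->2]=2 ship[0->1]=2 prod=3 -> [14 5 2]
Step 12: demand=5,sold=2 ship[1->2]=2 ship[0->1]=2 prod=3 -> [15 5 2]
First stockout at step 4

4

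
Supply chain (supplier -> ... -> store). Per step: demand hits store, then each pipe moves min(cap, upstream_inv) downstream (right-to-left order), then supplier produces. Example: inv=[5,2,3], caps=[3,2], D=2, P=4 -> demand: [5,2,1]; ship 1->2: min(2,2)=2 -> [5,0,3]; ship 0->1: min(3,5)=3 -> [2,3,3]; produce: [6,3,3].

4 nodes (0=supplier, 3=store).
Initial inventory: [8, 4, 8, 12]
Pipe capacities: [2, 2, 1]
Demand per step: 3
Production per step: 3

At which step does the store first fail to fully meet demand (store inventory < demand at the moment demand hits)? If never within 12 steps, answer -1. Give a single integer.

Step 1: demand=3,sold=3 ship[2->3]=1 ship[1->2]=2 ship[0->1]=2 prod=3 -> [9 4 9 10]
Step 2: demand=3,sold=3 ship[2->3]=1 ship[1->2]=2 ship[0->1]=2 prod=3 -> [10 4 10 8]
Step 3: demand=3,sold=3 ship[2->3]=1 ship[1->2]=2 ship[0->1]=2 prod=3 -> [11 4 11 6]
Step 4: demand=3,sold=3 ship[2->3]=1 ship[1->2]=2 ship[0->1]=2 prod=3 -> [12 4 12 4]
Step 5: demand=3,sold=3 ship[2->3]=1 ship[1->2]=2 ship[0->1]=2 prod=3 -> [13 4 13 2]
Step 6: demand=3,sold=2 ship[2->3]=1 ship[1->2]=2 ship[0->1]=2 prod=3 -> [14 4 14 1]
Step 7: demand=3,sold=1 ship[2->3]=1 ship[1->2]=2 ship[0->1]=2 prod=3 -> [15 4 15 1]
Step 8: demand=3,sold=1 ship[2->3]=1 ship[1->2]=2 ship[0->1]=2 prod=3 -> [16 4 16 1]
Step 9: demand=3,sold=1 ship[2->3]=1 ship[1->2]=2 ship[0->1]=2 prod=3 -> [17 4 17 1]
Step 10: demand=3,sold=1 ship[2->3]=1 ship[1->2]=2 ship[0->1]=2 prod=3 -> [18 4 18 1]
Step 11: demand=3,sold=1 ship[2->3]=1 ship[1->2]=2 ship[0->1]=2 prod=3 -> [19 4 19 1]
Step 12: demand=3,sold=1 ship[2->3]=1 ship[1->2]=2 ship[0->1]=2 prod=3 -> [20 4 20 1]
First stockout at step 6

6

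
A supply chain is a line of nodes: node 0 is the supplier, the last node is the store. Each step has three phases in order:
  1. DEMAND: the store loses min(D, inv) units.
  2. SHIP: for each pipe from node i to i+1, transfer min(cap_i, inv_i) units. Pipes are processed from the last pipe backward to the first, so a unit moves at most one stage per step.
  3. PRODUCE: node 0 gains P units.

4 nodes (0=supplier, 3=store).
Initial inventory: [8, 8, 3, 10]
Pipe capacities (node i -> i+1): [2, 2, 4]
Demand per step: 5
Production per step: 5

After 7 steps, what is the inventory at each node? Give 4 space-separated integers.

Step 1: demand=5,sold=5 ship[2->3]=3 ship[1->2]=2 ship[0->1]=2 prod=5 -> inv=[11 8 2 8]
Step 2: demand=5,sold=5 ship[2->3]=2 ship[1->2]=2 ship[0->1]=2 prod=5 -> inv=[14 8 2 5]
Step 3: demand=5,sold=5 ship[2->3]=2 ship[1->2]=2 ship[0->1]=2 prod=5 -> inv=[17 8 2 2]
Step 4: demand=5,sold=2 ship[2->3]=2 ship[1->2]=2 ship[0->1]=2 prod=5 -> inv=[20 8 2 2]
Step 5: demand=5,sold=2 ship[2->3]=2 ship[1->2]=2 ship[0->1]=2 prod=5 -> inv=[23 8 2 2]
Step 6: demand=5,sold=2 ship[2->3]=2 ship[1->2]=2 ship[0->1]=2 prod=5 -> inv=[26 8 2 2]
Step 7: demand=5,sold=2 ship[2->3]=2 ship[1->2]=2 ship[0->1]=2 prod=5 -> inv=[29 8 2 2]

29 8 2 2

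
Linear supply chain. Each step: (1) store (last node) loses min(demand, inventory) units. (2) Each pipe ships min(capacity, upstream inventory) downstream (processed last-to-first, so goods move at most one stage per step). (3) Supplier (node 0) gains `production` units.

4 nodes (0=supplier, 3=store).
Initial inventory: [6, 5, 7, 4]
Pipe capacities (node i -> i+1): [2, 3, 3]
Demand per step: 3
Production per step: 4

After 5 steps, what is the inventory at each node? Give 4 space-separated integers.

Step 1: demand=3,sold=3 ship[2->3]=3 ship[1->2]=3 ship[0->1]=2 prod=4 -> inv=[8 4 7 4]
Step 2: demand=3,sold=3 ship[2->3]=3 ship[1->2]=3 ship[0->1]=2 prod=4 -> inv=[10 3 7 4]
Step 3: demand=3,sold=3 ship[2->3]=3 ship[1->2]=3 ship[0->1]=2 prod=4 -> inv=[12 2 7 4]
Step 4: demand=3,sold=3 ship[2->3]=3 ship[1->2]=2 ship[0->1]=2 prod=4 -> inv=[14 2 6 4]
Step 5: demand=3,sold=3 ship[2->3]=3 ship[1->2]=2 ship[0->1]=2 prod=4 -> inv=[16 2 5 4]

16 2 5 4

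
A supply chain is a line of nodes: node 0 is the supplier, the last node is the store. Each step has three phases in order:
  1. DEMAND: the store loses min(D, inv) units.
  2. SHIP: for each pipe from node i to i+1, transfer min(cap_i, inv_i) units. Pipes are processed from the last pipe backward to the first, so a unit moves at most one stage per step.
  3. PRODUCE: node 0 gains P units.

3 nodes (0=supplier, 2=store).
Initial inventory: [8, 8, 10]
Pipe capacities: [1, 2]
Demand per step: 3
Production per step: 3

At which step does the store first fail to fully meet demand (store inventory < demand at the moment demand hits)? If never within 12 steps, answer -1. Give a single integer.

Step 1: demand=3,sold=3 ship[1->2]=2 ship[0->1]=1 prod=3 -> [10 7 9]
Step 2: demand=3,sold=3 ship[1->2]=2 ship[0->1]=1 prod=3 -> [12 6 8]
Step 3: demand=3,sold=3 ship[1->2]=2 ship[0->1]=1 prod=3 -> [14 5 7]
Step 4: demand=3,sold=3 ship[1->2]=2 ship[0->1]=1 prod=3 -> [16 4 6]
Step 5: demand=3,sold=3 ship[1->2]=2 ship[0->1]=1 prod=3 -> [18 3 5]
Step 6: demand=3,sold=3 ship[1->2]=2 ship[0->1]=1 prod=3 -> [20 2 4]
Step 7: demand=3,sold=3 ship[1->2]=2 ship[0->1]=1 prod=3 -> [22 1 3]
Step 8: demand=3,sold=3 ship[1->2]=1 ship[0->1]=1 prod=3 -> [24 1 1]
Step 9: demand=3,sold=1 ship[1->2]=1 ship[0->1]=1 prod=3 -> [26 1 1]
Step 10: demand=3,sold=1 ship[1->2]=1 ship[0->1]=1 prod=3 -> [28 1 1]
Step 11: demand=3,sold=1 ship[1->2]=1 ship[0->1]=1 prod=3 -> [30 1 1]
Step 12: demand=3,sold=1 ship[1->2]=1 ship[0->1]=1 prod=3 -> [32 1 1]
First stockout at step 9

9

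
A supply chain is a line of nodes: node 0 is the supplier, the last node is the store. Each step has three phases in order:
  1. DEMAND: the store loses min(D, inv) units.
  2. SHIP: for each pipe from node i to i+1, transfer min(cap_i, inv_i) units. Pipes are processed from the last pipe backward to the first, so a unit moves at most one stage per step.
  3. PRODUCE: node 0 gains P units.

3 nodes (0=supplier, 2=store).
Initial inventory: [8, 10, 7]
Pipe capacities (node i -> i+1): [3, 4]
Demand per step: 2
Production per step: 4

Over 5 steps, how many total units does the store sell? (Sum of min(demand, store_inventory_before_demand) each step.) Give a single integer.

Step 1: sold=2 (running total=2) -> [9 9 9]
Step 2: sold=2 (running total=4) -> [10 8 11]
Step 3: sold=2 (running total=6) -> [11 7 13]
Step 4: sold=2 (running total=8) -> [12 6 15]
Step 5: sold=2 (running total=10) -> [13 5 17]

Answer: 10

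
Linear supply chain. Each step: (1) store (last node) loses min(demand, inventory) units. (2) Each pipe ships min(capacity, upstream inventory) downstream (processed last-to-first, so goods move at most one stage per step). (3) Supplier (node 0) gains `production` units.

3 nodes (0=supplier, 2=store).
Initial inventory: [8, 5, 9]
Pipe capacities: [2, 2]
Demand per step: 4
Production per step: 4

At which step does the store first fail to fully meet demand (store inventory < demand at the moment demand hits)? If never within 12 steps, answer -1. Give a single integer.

Step 1: demand=4,sold=4 ship[1->2]=2 ship[0->1]=2 prod=4 -> [10 5 7]
Step 2: demand=4,sold=4 ship[1->2]=2 ship[0->1]=2 prod=4 -> [12 5 5]
Step 3: demand=4,sold=4 ship[1->2]=2 ship[0->1]=2 prod=4 -> [14 5 3]
Step 4: demand=4,sold=3 ship[1->2]=2 ship[0->1]=2 prod=4 -> [16 5 2]
Step 5: demand=4,sold=2 ship[1->2]=2 ship[0->1]=2 prod=4 -> [18 5 2]
Step 6: demand=4,sold=2 ship[1->2]=2 ship[0->1]=2 prod=4 -> [20 5 2]
Step 7: demand=4,sold=2 ship[1->2]=2 ship[0->1]=2 prod=4 -> [22 5 2]
Step 8: demand=4,sold=2 ship[1->2]=2 ship[0->1]=2 prod=4 -> [24 5 2]
Step 9: demand=4,sold=2 ship[1->2]=2 ship[0->1]=2 prod=4 -> [26 5 2]
Step 10: demand=4,sold=2 ship[1->2]=2 ship[0->1]=2 prod=4 -> [28 5 2]
Step 11: demand=4,sold=2 ship[1->2]=2 ship[0->1]=2 prod=4 -> [30 5 2]
Step 12: demand=4,sold=2 ship[1->2]=2 ship[0->1]=2 prod=4 -> [32 5 2]
First stockout at step 4

4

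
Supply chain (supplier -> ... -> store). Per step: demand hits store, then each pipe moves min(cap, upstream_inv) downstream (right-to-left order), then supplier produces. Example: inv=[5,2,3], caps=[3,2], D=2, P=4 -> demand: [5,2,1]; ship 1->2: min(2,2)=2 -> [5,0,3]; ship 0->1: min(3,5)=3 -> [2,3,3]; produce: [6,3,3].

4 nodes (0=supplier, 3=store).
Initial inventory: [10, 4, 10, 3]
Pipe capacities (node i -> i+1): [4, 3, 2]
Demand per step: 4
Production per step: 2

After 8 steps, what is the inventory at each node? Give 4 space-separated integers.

Step 1: demand=4,sold=3 ship[2->3]=2 ship[1->2]=3 ship[0->1]=4 prod=2 -> inv=[8 5 11 2]
Step 2: demand=4,sold=2 ship[2->3]=2 ship[1->2]=3 ship[0->1]=4 prod=2 -> inv=[6 6 12 2]
Step 3: demand=4,sold=2 ship[2->3]=2 ship[1->2]=3 ship[0->1]=4 prod=2 -> inv=[4 7 13 2]
Step 4: demand=4,sold=2 ship[2->3]=2 ship[1->2]=3 ship[0->1]=4 prod=2 -> inv=[2 8 14 2]
Step 5: demand=4,sold=2 ship[2->3]=2 ship[1->2]=3 ship[0->1]=2 prod=2 -> inv=[2 7 15 2]
Step 6: demand=4,sold=2 ship[2->3]=2 ship[1->2]=3 ship[0->1]=2 prod=2 -> inv=[2 6 16 2]
Step 7: demand=4,sold=2 ship[2->3]=2 ship[1->2]=3 ship[0->1]=2 prod=2 -> inv=[2 5 17 2]
Step 8: demand=4,sold=2 ship[2->3]=2 ship[1->2]=3 ship[0->1]=2 prod=2 -> inv=[2 4 18 2]

2 4 18 2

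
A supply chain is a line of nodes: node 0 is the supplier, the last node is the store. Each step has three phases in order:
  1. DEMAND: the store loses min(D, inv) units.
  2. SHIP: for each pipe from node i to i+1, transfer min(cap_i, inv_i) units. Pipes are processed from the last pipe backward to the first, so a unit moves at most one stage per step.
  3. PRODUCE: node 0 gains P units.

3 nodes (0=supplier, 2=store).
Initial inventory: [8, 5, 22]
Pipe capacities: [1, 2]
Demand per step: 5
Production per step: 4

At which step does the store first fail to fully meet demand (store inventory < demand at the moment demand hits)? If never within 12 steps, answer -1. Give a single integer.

Step 1: demand=5,sold=5 ship[1->2]=2 ship[0->1]=1 prod=4 -> [11 4 19]
Step 2: demand=5,sold=5 ship[1->2]=2 ship[0->1]=1 prod=4 -> [14 3 16]
Step 3: demand=5,sold=5 ship[1->2]=2 ship[0->1]=1 prod=4 -> [17 2 13]
Step 4: demand=5,sold=5 ship[1->2]=2 ship[0->1]=1 prod=4 -> [20 1 10]
Step 5: demand=5,sold=5 ship[1->2]=1 ship[0->1]=1 prod=4 -> [23 1 6]
Step 6: demand=5,sold=5 ship[1->2]=1 ship[0->1]=1 prod=4 -> [26 1 2]
Step 7: demand=5,sold=2 ship[1->2]=1 ship[0->1]=1 prod=4 -> [29 1 1]
Step 8: demand=5,sold=1 ship[1->2]=1 ship[0->1]=1 prod=4 -> [32 1 1]
Step 9: demand=5,sold=1 ship[1->2]=1 ship[0->1]=1 prod=4 -> [35 1 1]
Step 10: demand=5,sold=1 ship[1->2]=1 ship[0->1]=1 prod=4 -> [38 1 1]
Step 11: demand=5,sold=1 ship[1->2]=1 ship[0->1]=1 prod=4 -> [41 1 1]
Step 12: demand=5,sold=1 ship[1->2]=1 ship[0->1]=1 prod=4 -> [44 1 1]
First stockout at step 7

7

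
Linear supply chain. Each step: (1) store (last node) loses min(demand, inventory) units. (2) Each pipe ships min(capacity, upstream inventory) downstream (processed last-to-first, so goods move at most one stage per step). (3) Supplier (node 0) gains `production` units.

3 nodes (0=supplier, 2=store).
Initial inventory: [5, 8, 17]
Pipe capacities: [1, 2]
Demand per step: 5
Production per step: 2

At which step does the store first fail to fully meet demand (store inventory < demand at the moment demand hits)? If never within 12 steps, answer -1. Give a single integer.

Step 1: demand=5,sold=5 ship[1->2]=2 ship[0->1]=1 prod=2 -> [6 7 14]
Step 2: demand=5,sold=5 ship[1->2]=2 ship[0->1]=1 prod=2 -> [7 6 11]
Step 3: demand=5,sold=5 ship[1->2]=2 ship[0->1]=1 prod=2 -> [8 5 8]
Step 4: demand=5,sold=5 ship[1->2]=2 ship[0->1]=1 prod=2 -> [9 4 5]
Step 5: demand=5,sold=5 ship[1->2]=2 ship[0->1]=1 prod=2 -> [10 3 2]
Step 6: demand=5,sold=2 ship[1->2]=2 ship[0->1]=1 prod=2 -> [11 2 2]
Step 7: demand=5,sold=2 ship[1->2]=2 ship[0->1]=1 prod=2 -> [12 1 2]
Step 8: demand=5,sold=2 ship[1->2]=1 ship[0->1]=1 prod=2 -> [13 1 1]
Step 9: demand=5,sold=1 ship[1->2]=1 ship[0->1]=1 prod=2 -> [14 1 1]
Step 10: demand=5,sold=1 ship[1->2]=1 ship[0->1]=1 prod=2 -> [15 1 1]
Step 11: demand=5,sold=1 ship[1->2]=1 ship[0->1]=1 prod=2 -> [16 1 1]
Step 12: demand=5,sold=1 ship[1->2]=1 ship[0->1]=1 prod=2 -> [17 1 1]
First stockout at step 6

6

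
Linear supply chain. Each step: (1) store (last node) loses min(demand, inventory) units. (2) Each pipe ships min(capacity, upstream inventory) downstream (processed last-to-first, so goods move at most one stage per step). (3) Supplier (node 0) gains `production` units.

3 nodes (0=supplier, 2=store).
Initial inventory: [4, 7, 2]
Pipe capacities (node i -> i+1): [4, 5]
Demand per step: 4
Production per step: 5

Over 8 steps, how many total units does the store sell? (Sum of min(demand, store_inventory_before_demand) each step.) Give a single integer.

Answer: 30

Derivation:
Step 1: sold=2 (running total=2) -> [5 6 5]
Step 2: sold=4 (running total=6) -> [6 5 6]
Step 3: sold=4 (running total=10) -> [7 4 7]
Step 4: sold=4 (running total=14) -> [8 4 7]
Step 5: sold=4 (running total=18) -> [9 4 7]
Step 6: sold=4 (running total=22) -> [10 4 7]
Step 7: sold=4 (running total=26) -> [11 4 7]
Step 8: sold=4 (running total=30) -> [12 4 7]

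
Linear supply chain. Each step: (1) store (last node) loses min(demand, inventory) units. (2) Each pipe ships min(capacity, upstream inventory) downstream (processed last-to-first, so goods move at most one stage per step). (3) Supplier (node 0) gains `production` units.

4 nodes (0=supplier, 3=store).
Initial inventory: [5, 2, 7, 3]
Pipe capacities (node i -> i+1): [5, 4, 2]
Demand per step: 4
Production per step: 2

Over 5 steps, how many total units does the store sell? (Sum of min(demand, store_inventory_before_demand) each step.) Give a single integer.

Answer: 11

Derivation:
Step 1: sold=3 (running total=3) -> [2 5 7 2]
Step 2: sold=2 (running total=5) -> [2 3 9 2]
Step 3: sold=2 (running total=7) -> [2 2 10 2]
Step 4: sold=2 (running total=9) -> [2 2 10 2]
Step 5: sold=2 (running total=11) -> [2 2 10 2]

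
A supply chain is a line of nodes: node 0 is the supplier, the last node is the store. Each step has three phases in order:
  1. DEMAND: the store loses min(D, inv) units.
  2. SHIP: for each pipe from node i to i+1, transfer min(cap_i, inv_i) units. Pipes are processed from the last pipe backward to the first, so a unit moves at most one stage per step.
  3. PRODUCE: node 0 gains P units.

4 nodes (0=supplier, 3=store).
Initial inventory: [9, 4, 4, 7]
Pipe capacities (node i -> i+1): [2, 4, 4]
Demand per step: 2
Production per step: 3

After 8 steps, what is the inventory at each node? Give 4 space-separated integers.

Step 1: demand=2,sold=2 ship[2->3]=4 ship[1->2]=4 ship[0->1]=2 prod=3 -> inv=[10 2 4 9]
Step 2: demand=2,sold=2 ship[2->3]=4 ship[1->2]=2 ship[0->1]=2 prod=3 -> inv=[11 2 2 11]
Step 3: demand=2,sold=2 ship[2->3]=2 ship[1->2]=2 ship[0->1]=2 prod=3 -> inv=[12 2 2 11]
Step 4: demand=2,sold=2 ship[2->3]=2 ship[1->2]=2 ship[0->1]=2 prod=3 -> inv=[13 2 2 11]
Step 5: demand=2,sold=2 ship[2->3]=2 ship[1->2]=2 ship[0->1]=2 prod=3 -> inv=[14 2 2 11]
Step 6: demand=2,sold=2 ship[2->3]=2 ship[1->2]=2 ship[0->1]=2 prod=3 -> inv=[15 2 2 11]
Step 7: demand=2,sold=2 ship[2->3]=2 ship[1->2]=2 ship[0->1]=2 prod=3 -> inv=[16 2 2 11]
Step 8: demand=2,sold=2 ship[2->3]=2 ship[1->2]=2 ship[0->1]=2 prod=3 -> inv=[17 2 2 11]

17 2 2 11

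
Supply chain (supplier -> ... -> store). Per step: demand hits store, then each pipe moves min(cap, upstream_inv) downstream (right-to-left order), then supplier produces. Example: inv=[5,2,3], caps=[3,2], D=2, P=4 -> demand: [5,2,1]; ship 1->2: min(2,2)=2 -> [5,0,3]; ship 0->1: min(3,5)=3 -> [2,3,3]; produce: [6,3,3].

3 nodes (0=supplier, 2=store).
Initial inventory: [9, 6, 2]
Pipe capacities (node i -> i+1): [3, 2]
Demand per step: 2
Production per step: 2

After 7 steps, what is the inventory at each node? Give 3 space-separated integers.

Step 1: demand=2,sold=2 ship[1->2]=2 ship[0->1]=3 prod=2 -> inv=[8 7 2]
Step 2: demand=2,sold=2 ship[1->2]=2 ship[0->1]=3 prod=2 -> inv=[7 8 2]
Step 3: demand=2,sold=2 ship[1->2]=2 ship[0->1]=3 prod=2 -> inv=[6 9 2]
Step 4: demand=2,sold=2 ship[1->2]=2 ship[0->1]=3 prod=2 -> inv=[5 10 2]
Step 5: demand=2,sold=2 ship[1->2]=2 ship[0->1]=3 prod=2 -> inv=[4 11 2]
Step 6: demand=2,sold=2 ship[1->2]=2 ship[0->1]=3 prod=2 -> inv=[3 12 2]
Step 7: demand=2,sold=2 ship[1->2]=2 ship[0->1]=3 prod=2 -> inv=[2 13 2]

2 13 2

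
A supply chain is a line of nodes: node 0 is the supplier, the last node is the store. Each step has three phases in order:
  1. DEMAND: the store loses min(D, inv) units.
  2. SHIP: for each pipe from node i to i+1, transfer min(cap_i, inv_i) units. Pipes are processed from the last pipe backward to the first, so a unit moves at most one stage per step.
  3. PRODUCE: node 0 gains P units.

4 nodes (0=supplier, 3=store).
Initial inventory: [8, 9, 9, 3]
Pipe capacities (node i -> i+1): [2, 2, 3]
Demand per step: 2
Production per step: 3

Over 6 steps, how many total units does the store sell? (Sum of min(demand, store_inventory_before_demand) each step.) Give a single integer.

Answer: 12

Derivation:
Step 1: sold=2 (running total=2) -> [9 9 8 4]
Step 2: sold=2 (running total=4) -> [10 9 7 5]
Step 3: sold=2 (running total=6) -> [11 9 6 6]
Step 4: sold=2 (running total=8) -> [12 9 5 7]
Step 5: sold=2 (running total=10) -> [13 9 4 8]
Step 6: sold=2 (running total=12) -> [14 9 3 9]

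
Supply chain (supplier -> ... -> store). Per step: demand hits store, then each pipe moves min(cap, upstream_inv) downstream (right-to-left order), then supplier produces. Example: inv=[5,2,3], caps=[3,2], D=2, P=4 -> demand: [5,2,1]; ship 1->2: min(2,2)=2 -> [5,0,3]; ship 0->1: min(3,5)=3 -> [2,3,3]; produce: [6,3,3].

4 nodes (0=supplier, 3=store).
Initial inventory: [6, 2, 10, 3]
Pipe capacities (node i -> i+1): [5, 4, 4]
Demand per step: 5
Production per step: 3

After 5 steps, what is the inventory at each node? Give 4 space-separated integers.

Step 1: demand=5,sold=3 ship[2->3]=4 ship[1->2]=2 ship[0->1]=5 prod=3 -> inv=[4 5 8 4]
Step 2: demand=5,sold=4 ship[2->3]=4 ship[1->2]=4 ship[0->1]=4 prod=3 -> inv=[3 5 8 4]
Step 3: demand=5,sold=4 ship[2->3]=4 ship[1->2]=4 ship[0->1]=3 prod=3 -> inv=[3 4 8 4]
Step 4: demand=5,sold=4 ship[2->3]=4 ship[1->2]=4 ship[0->1]=3 prod=3 -> inv=[3 3 8 4]
Step 5: demand=5,sold=4 ship[2->3]=4 ship[1->2]=3 ship[0->1]=3 prod=3 -> inv=[3 3 7 4]

3 3 7 4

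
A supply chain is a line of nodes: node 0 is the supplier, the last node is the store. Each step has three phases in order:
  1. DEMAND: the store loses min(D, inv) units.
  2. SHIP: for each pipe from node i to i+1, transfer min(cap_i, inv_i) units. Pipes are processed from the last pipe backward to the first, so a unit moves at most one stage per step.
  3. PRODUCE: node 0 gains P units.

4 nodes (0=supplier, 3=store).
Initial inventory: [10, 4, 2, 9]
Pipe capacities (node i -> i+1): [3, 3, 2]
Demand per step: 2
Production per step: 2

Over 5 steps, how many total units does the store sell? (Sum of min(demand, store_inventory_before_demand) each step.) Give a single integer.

Step 1: sold=2 (running total=2) -> [9 4 3 9]
Step 2: sold=2 (running total=4) -> [8 4 4 9]
Step 3: sold=2 (running total=6) -> [7 4 5 9]
Step 4: sold=2 (running total=8) -> [6 4 6 9]
Step 5: sold=2 (running total=10) -> [5 4 7 9]

Answer: 10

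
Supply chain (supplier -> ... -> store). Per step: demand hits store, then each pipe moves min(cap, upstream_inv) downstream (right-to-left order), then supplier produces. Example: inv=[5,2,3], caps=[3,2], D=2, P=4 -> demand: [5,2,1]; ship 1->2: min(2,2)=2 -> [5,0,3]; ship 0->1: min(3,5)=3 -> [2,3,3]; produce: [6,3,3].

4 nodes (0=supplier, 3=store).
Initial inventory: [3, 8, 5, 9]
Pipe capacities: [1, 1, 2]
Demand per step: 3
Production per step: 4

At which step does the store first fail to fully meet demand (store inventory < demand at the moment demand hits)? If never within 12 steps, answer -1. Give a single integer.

Step 1: demand=3,sold=3 ship[2->3]=2 ship[1->2]=1 ship[0->1]=1 prod=4 -> [6 8 4 8]
Step 2: demand=3,sold=3 ship[2->3]=2 ship[1->2]=1 ship[0->1]=1 prod=4 -> [9 8 3 7]
Step 3: demand=3,sold=3 ship[2->3]=2 ship[1->2]=1 ship[0->1]=1 prod=4 -> [12 8 2 6]
Step 4: demand=3,sold=3 ship[2->3]=2 ship[1->2]=1 ship[0->1]=1 prod=4 -> [15 8 1 5]
Step 5: demand=3,sold=3 ship[2->3]=1 ship[1->2]=1 ship[0->1]=1 prod=4 -> [18 8 1 3]
Step 6: demand=3,sold=3 ship[2->3]=1 ship[1->2]=1 ship[0->1]=1 prod=4 -> [21 8 1 1]
Step 7: demand=3,sold=1 ship[2->3]=1 ship[1->2]=1 ship[0->1]=1 prod=4 -> [24 8 1 1]
Step 8: demand=3,sold=1 ship[2->3]=1 ship[1->2]=1 ship[0->1]=1 prod=4 -> [27 8 1 1]
Step 9: demand=3,sold=1 ship[2->3]=1 ship[1->2]=1 ship[0->1]=1 prod=4 -> [30 8 1 1]
Step 10: demand=3,sold=1 ship[2->3]=1 ship[1->2]=1 ship[0->1]=1 prod=4 -> [33 8 1 1]
Step 11: demand=3,sold=1 ship[2->3]=1 ship[1->2]=1 ship[0->1]=1 prod=4 -> [36 8 1 1]
Step 12: demand=3,sold=1 ship[2->3]=1 ship[1->2]=1 ship[0->1]=1 prod=4 -> [39 8 1 1]
First stockout at step 7

7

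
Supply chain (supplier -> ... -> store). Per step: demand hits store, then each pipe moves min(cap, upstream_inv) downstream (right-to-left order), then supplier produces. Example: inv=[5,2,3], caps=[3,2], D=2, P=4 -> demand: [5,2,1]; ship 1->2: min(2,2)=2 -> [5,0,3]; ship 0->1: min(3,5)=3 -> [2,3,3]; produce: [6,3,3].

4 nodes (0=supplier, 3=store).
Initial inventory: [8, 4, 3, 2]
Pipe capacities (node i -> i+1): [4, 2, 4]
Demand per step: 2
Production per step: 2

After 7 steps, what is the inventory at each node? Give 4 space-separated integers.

Step 1: demand=2,sold=2 ship[2->3]=3 ship[1->2]=2 ship[0->1]=4 prod=2 -> inv=[6 6 2 3]
Step 2: demand=2,sold=2 ship[2->3]=2 ship[1->2]=2 ship[0->1]=4 prod=2 -> inv=[4 8 2 3]
Step 3: demand=2,sold=2 ship[2->3]=2 ship[1->2]=2 ship[0->1]=4 prod=2 -> inv=[2 10 2 3]
Step 4: demand=2,sold=2 ship[2->3]=2 ship[1->2]=2 ship[0->1]=2 prod=2 -> inv=[2 10 2 3]
Step 5: demand=2,sold=2 ship[2->3]=2 ship[1->2]=2 ship[0->1]=2 prod=2 -> inv=[2 10 2 3]
Step 6: demand=2,sold=2 ship[2->3]=2 ship[1->2]=2 ship[0->1]=2 prod=2 -> inv=[2 10 2 3]
Step 7: demand=2,sold=2 ship[2->3]=2 ship[1->2]=2 ship[0->1]=2 prod=2 -> inv=[2 10 2 3]

2 10 2 3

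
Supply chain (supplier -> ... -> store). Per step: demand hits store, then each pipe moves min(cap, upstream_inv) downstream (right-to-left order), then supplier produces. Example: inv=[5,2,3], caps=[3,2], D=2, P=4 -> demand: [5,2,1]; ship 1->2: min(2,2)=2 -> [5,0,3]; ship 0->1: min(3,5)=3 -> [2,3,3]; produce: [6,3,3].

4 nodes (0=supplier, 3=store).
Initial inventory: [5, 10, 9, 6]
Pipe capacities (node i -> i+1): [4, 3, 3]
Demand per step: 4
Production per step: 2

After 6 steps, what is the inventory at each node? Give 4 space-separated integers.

Step 1: demand=4,sold=4 ship[2->3]=3 ship[1->2]=3 ship[0->1]=4 prod=2 -> inv=[3 11 9 5]
Step 2: demand=4,sold=4 ship[2->3]=3 ship[1->2]=3 ship[0->1]=3 prod=2 -> inv=[2 11 9 4]
Step 3: demand=4,sold=4 ship[2->3]=3 ship[1->2]=3 ship[0->1]=2 prod=2 -> inv=[2 10 9 3]
Step 4: demand=4,sold=3 ship[2->3]=3 ship[1->2]=3 ship[0->1]=2 prod=2 -> inv=[2 9 9 3]
Step 5: demand=4,sold=3 ship[2->3]=3 ship[1->2]=3 ship[0->1]=2 prod=2 -> inv=[2 8 9 3]
Step 6: demand=4,sold=3 ship[2->3]=3 ship[1->2]=3 ship[0->1]=2 prod=2 -> inv=[2 7 9 3]

2 7 9 3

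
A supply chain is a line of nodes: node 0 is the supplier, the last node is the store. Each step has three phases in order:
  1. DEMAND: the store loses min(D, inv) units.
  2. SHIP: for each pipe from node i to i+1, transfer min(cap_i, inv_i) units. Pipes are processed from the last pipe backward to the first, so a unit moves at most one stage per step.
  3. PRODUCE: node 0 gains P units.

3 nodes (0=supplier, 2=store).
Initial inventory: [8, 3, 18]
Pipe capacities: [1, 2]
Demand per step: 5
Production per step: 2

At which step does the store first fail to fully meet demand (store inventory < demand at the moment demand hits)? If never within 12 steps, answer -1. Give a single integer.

Step 1: demand=5,sold=5 ship[1->2]=2 ship[0->1]=1 prod=2 -> [9 2 15]
Step 2: demand=5,sold=5 ship[1->2]=2 ship[0->1]=1 prod=2 -> [10 1 12]
Step 3: demand=5,sold=5 ship[1->2]=1 ship[0->1]=1 prod=2 -> [11 1 8]
Step 4: demand=5,sold=5 ship[1->2]=1 ship[0->1]=1 prod=2 -> [12 1 4]
Step 5: demand=5,sold=4 ship[1->2]=1 ship[0->1]=1 prod=2 -> [13 1 1]
Step 6: demand=5,sold=1 ship[1->2]=1 ship[0->1]=1 prod=2 -> [14 1 1]
Step 7: demand=5,sold=1 ship[1->2]=1 ship[0->1]=1 prod=2 -> [15 1 1]
Step 8: demand=5,sold=1 ship[1->2]=1 ship[0->1]=1 prod=2 -> [16 1 1]
Step 9: demand=5,sold=1 ship[1->2]=1 ship[0->1]=1 prod=2 -> [17 1 1]
Step 10: demand=5,sold=1 ship[1->2]=1 ship[0->1]=1 prod=2 -> [18 1 1]
Step 11: demand=5,sold=1 ship[1->2]=1 ship[0->1]=1 prod=2 -> [19 1 1]
Step 12: demand=5,sold=1 ship[1->2]=1 ship[0->1]=1 prod=2 -> [20 1 1]
First stockout at step 5

5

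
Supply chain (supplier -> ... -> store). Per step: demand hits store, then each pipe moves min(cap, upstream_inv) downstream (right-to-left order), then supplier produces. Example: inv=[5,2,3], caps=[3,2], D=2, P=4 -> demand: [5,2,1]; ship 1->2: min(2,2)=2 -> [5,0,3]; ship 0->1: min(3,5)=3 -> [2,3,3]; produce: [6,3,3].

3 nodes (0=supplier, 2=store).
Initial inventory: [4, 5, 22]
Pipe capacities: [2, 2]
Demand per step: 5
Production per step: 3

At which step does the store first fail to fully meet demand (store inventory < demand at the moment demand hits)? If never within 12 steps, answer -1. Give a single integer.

Step 1: demand=5,sold=5 ship[1->2]=2 ship[0->1]=2 prod=3 -> [5 5 19]
Step 2: demand=5,sold=5 ship[1->2]=2 ship[0->1]=2 prod=3 -> [6 5 16]
Step 3: demand=5,sold=5 ship[1->2]=2 ship[0->1]=2 prod=3 -> [7 5 13]
Step 4: demand=5,sold=5 ship[1->2]=2 ship[0->1]=2 prod=3 -> [8 5 10]
Step 5: demand=5,sold=5 ship[1->2]=2 ship[0->1]=2 prod=3 -> [9 5 7]
Step 6: demand=5,sold=5 ship[1->2]=2 ship[0->1]=2 prod=3 -> [10 5 4]
Step 7: demand=5,sold=4 ship[1->2]=2 ship[0->1]=2 prod=3 -> [11 5 2]
Step 8: demand=5,sold=2 ship[1->2]=2 ship[0->1]=2 prod=3 -> [12 5 2]
Step 9: demand=5,sold=2 ship[1->2]=2 ship[0->1]=2 prod=3 -> [13 5 2]
Step 10: demand=5,sold=2 ship[1->2]=2 ship[0->1]=2 prod=3 -> [14 5 2]
Step 11: demand=5,sold=2 ship[1->2]=2 ship[0->1]=2 prod=3 -> [15 5 2]
Step 12: demand=5,sold=2 ship[1->2]=2 ship[0->1]=2 prod=3 -> [16 5 2]
First stockout at step 7

7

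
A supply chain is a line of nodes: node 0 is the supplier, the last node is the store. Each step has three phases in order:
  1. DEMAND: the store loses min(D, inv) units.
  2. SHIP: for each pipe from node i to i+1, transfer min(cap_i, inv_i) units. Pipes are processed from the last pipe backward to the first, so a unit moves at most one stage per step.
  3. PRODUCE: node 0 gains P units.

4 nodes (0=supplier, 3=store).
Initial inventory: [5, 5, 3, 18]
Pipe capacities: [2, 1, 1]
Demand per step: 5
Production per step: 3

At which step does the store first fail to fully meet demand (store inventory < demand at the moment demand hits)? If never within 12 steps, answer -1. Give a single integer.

Step 1: demand=5,sold=5 ship[2->3]=1 ship[1->2]=1 ship[0->1]=2 prod=3 -> [6 6 3 14]
Step 2: demand=5,sold=5 ship[2->3]=1 ship[1->2]=1 ship[0->1]=2 prod=3 -> [7 7 3 10]
Step 3: demand=5,sold=5 ship[2->3]=1 ship[1->2]=1 ship[0->1]=2 prod=3 -> [8 8 3 6]
Step 4: demand=5,sold=5 ship[2->3]=1 ship[1->2]=1 ship[0->1]=2 prod=3 -> [9 9 3 2]
Step 5: demand=5,sold=2 ship[2->3]=1 ship[1->2]=1 ship[0->1]=2 prod=3 -> [10 10 3 1]
Step 6: demand=5,sold=1 ship[2->3]=1 ship[1->2]=1 ship[0->1]=2 prod=3 -> [11 11 3 1]
Step 7: demand=5,sold=1 ship[2->3]=1 ship[1->2]=1 ship[0->1]=2 prod=3 -> [12 12 3 1]
Step 8: demand=5,sold=1 ship[2->3]=1 ship[1->2]=1 ship[0->1]=2 prod=3 -> [13 13 3 1]
Step 9: demand=5,sold=1 ship[2->3]=1 ship[1->2]=1 ship[0->1]=2 prod=3 -> [14 14 3 1]
Step 10: demand=5,sold=1 ship[2->3]=1 ship[1->2]=1 ship[0->1]=2 prod=3 -> [15 15 3 1]
Step 11: demand=5,sold=1 ship[2->3]=1 ship[1->2]=1 ship[0->1]=2 prod=3 -> [16 16 3 1]
Step 12: demand=5,sold=1 ship[2->3]=1 ship[1->2]=1 ship[0->1]=2 prod=3 -> [17 17 3 1]
First stockout at step 5

5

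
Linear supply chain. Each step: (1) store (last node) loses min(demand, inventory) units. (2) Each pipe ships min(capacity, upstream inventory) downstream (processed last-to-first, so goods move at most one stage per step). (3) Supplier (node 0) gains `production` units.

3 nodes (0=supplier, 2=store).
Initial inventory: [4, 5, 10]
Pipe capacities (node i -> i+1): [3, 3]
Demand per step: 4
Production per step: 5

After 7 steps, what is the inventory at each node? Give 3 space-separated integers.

Step 1: demand=4,sold=4 ship[1->2]=3 ship[0->1]=3 prod=5 -> inv=[6 5 9]
Step 2: demand=4,sold=4 ship[1->2]=3 ship[0->1]=3 prod=5 -> inv=[8 5 8]
Step 3: demand=4,sold=4 ship[1->2]=3 ship[0->1]=3 prod=5 -> inv=[10 5 7]
Step 4: demand=4,sold=4 ship[1->2]=3 ship[0->1]=3 prod=5 -> inv=[12 5 6]
Step 5: demand=4,sold=4 ship[1->2]=3 ship[0->1]=3 prod=5 -> inv=[14 5 5]
Step 6: demand=4,sold=4 ship[1->2]=3 ship[0->1]=3 prod=5 -> inv=[16 5 4]
Step 7: demand=4,sold=4 ship[1->2]=3 ship[0->1]=3 prod=5 -> inv=[18 5 3]

18 5 3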